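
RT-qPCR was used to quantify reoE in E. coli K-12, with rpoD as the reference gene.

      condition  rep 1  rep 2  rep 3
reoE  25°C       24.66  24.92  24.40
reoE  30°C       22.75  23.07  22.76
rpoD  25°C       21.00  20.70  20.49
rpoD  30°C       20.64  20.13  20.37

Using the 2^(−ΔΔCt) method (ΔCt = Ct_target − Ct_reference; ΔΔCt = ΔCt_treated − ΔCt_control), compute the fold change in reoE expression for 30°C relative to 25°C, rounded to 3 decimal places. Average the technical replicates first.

2.732

Mean Ct: reoE 25°C 24.660; reoE 30°C 22.860; rpoD 25°C 20.730; rpoD 30°C 20.380
ΔCt(25°C) = 24.660 − 20.730 = 3.930
ΔCt(30°C) = 22.860 − 20.380 = 2.480
ΔΔCt = 2.480 − 3.930 = -1.450
Fold change = 2^(−(-1.450)) = 2^1.450 = 2.7321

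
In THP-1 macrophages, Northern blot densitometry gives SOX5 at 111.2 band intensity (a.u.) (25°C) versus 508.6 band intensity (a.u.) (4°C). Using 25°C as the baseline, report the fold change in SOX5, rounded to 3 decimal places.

4.574

Fold change = 508.6 / 111.2 = 4.5737
SOX5 is upregulated.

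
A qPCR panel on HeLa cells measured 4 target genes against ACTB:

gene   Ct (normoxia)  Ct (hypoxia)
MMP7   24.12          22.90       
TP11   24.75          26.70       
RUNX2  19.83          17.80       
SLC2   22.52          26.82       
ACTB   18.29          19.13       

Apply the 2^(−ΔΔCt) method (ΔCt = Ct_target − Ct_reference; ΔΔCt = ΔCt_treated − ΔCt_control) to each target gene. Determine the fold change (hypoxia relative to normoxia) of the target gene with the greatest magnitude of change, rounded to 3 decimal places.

0.091

MMP7: ΔΔCt = (22.90−19.13) − (24.12−18.29) = 3.77 − 5.83 = -2.06; fold change = 2^2.06 = 4.170
TP11: ΔΔCt = (26.70−19.13) − (24.75−18.29) = 7.57 − 6.46 = 1.11; fold change = 2^-1.11 = 0.463
RUNX2: ΔΔCt = (17.80−19.13) − (19.83−18.29) = -1.33 − 1.54 = -2.87; fold change = 2^2.87 = 7.311
SLC2: ΔΔCt = (26.82−19.13) − (22.52−18.29) = 7.69 − 4.23 = 3.46; fold change = 2^-3.46 = 0.091
SLC2 has the largest |ΔΔCt| = 3.46.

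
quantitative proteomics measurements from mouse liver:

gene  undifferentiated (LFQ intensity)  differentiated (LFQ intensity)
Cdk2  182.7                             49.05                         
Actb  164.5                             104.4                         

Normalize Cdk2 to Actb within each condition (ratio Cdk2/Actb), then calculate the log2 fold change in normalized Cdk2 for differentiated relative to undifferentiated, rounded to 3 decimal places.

-1.241

Cdk2/Actb (undifferentiated) = 182.7 / 164.5 = 1.1106
Cdk2/Actb (differentiated) = 49.05 / 104.4 = 0.46983
Fold change = 0.46983 / 1.1106 = 0.4230
log2(0.4230) = -1.2412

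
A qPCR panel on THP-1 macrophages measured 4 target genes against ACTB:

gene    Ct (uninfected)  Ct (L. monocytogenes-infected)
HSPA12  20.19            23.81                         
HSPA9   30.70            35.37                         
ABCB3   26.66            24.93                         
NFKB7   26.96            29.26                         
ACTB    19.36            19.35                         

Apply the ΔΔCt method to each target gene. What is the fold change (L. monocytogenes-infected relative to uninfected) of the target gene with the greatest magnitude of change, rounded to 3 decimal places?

0.039

HSPA12: ΔΔCt = (23.81−19.35) − (20.19−19.36) = 4.46 − 0.83 = 3.63; fold change = 2^-3.63 = 0.081
HSPA9: ΔΔCt = (35.37−19.35) − (30.70−19.36) = 16.02 − 11.34 = 4.68; fold change = 2^-4.68 = 0.039
ABCB3: ΔΔCt = (24.93−19.35) − (26.66−19.36) = 5.58 − 7.30 = -1.72; fold change = 2^1.72 = 3.294
NFKB7: ΔΔCt = (29.26−19.35) − (26.96−19.36) = 9.91 − 7.60 = 2.31; fold change = 2^-2.31 = 0.202
HSPA9 has the largest |ΔΔCt| = 4.68.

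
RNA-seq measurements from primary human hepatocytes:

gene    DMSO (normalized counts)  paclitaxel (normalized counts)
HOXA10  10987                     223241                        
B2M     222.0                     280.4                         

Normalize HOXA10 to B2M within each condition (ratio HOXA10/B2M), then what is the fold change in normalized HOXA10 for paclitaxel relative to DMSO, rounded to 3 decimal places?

16.087

HOXA10/B2M (DMSO) = 10987 / 222.0 = 49.491
HOXA10/B2M (paclitaxel) = 223241 / 280.4 = 796.15
Fold change = 796.15 / 49.491 = 16.0868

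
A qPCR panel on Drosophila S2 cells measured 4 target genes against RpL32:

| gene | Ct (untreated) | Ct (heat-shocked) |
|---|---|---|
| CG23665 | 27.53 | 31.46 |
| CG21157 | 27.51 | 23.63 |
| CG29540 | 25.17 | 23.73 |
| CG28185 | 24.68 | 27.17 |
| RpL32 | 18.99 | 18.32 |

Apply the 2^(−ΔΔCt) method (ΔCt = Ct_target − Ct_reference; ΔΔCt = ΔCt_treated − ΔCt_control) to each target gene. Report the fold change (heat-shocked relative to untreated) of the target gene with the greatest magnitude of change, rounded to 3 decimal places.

0.041

CG23665: ΔΔCt = (31.46−18.32) − (27.53−18.99) = 13.14 − 8.54 = 4.60; fold change = 2^-4.60 = 0.041
CG21157: ΔΔCt = (23.63−18.32) − (27.51−18.99) = 5.31 − 8.52 = -3.21; fold change = 2^3.21 = 9.254
CG29540: ΔΔCt = (23.73−18.32) − (25.17−18.99) = 5.41 − 6.18 = -0.77; fold change = 2^0.77 = 1.705
CG28185: ΔΔCt = (27.17−18.32) − (24.68−18.99) = 8.85 − 5.69 = 3.16; fold change = 2^-3.16 = 0.112
CG23665 has the largest |ΔΔCt| = 4.60.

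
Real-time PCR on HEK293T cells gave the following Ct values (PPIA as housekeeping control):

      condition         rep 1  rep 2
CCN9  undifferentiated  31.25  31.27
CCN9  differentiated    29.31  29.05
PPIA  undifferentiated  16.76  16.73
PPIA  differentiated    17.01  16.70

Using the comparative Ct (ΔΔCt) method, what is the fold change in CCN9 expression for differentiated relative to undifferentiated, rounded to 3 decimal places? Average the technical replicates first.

Mean Ct: CCN9 undifferentiated 31.260; CCN9 differentiated 29.180; PPIA undifferentiated 16.745; PPIA differentiated 16.855
ΔCt(undifferentiated) = 31.260 − 16.745 = 14.515
ΔCt(differentiated) = 29.180 − 16.855 = 12.325
ΔΔCt = 12.325 − 14.515 = -2.190
Fold change = 2^(−(-2.190)) = 2^2.190 = 4.5631

4.563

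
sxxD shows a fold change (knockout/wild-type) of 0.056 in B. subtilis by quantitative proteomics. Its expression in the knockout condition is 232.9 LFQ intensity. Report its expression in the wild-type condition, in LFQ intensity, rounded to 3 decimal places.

4158.929

wild-type expression = 232.9 / 0.056 = 4158.929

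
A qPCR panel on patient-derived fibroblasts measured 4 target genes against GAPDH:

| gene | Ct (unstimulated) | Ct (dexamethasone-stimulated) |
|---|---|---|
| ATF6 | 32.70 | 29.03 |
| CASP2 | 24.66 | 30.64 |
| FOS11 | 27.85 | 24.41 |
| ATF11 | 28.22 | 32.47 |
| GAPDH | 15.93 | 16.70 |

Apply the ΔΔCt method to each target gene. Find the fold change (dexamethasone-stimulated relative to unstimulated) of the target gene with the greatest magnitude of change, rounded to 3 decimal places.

ATF6: ΔΔCt = (29.03−16.70) − (32.70−15.93) = 12.33 − 16.77 = -4.44; fold change = 2^4.44 = 21.706
CASP2: ΔΔCt = (30.64−16.70) − (24.66−15.93) = 13.94 − 8.73 = 5.21; fold change = 2^-5.21 = 0.027
FOS11: ΔΔCt = (24.41−16.70) − (27.85−15.93) = 7.71 − 11.92 = -4.21; fold change = 2^4.21 = 18.507
ATF11: ΔΔCt = (32.47−16.70) − (28.22−15.93) = 15.77 − 12.29 = 3.48; fold change = 2^-3.48 = 0.090
CASP2 has the largest |ΔΔCt| = 5.21.

0.027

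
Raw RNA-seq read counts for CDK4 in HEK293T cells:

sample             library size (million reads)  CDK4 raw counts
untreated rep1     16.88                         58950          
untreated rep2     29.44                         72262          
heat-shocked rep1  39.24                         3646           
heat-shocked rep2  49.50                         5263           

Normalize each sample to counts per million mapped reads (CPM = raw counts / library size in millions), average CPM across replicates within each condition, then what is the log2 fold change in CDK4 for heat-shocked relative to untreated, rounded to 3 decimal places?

CPM(untreated rep1) = 58950 / 16.88 = 3492.2986
CPM(untreated rep2) = 72262 / 29.44 = 2454.5516
CPM(heat-shocked rep1) = 3646 / 39.24 = 92.9154
CPM(heat-shocked rep2) = 5263 / 49.50 = 106.3232
mean CPM(untreated) = 2973.4251; mean CPM(heat-shocked) = 99.6193
Fold change = 99.6193 / 2973.4251 = 0.03350
log2(0.03350) = -4.8996

-4.900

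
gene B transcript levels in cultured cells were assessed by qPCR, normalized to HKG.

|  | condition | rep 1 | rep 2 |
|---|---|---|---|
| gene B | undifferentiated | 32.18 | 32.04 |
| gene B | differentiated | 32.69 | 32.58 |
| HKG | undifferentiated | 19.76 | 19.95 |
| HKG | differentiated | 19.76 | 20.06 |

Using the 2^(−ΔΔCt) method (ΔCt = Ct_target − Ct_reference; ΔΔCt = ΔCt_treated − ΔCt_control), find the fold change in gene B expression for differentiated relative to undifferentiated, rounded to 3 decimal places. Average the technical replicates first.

Mean Ct: gene B undifferentiated 32.110; gene B differentiated 32.635; HKG undifferentiated 19.855; HKG differentiated 19.910
ΔCt(undifferentiated) = 32.110 − 19.855 = 12.255
ΔCt(differentiated) = 32.635 − 19.910 = 12.725
ΔΔCt = 12.725 − 12.255 = 0.470
Fold change = 2^(−0.470) = 0.7220

0.722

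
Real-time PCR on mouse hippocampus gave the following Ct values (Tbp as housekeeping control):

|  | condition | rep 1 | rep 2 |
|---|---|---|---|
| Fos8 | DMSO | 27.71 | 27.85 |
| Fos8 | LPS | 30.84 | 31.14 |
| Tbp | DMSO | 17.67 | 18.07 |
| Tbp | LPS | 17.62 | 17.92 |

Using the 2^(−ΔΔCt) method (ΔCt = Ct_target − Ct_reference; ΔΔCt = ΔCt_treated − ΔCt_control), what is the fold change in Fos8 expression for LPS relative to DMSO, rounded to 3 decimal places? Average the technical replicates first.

Mean Ct: Fos8 DMSO 27.780; Fos8 LPS 30.990; Tbp DMSO 17.870; Tbp LPS 17.770
ΔCt(DMSO) = 27.780 − 17.870 = 9.910
ΔCt(LPS) = 30.990 − 17.770 = 13.220
ΔΔCt = 13.220 − 9.910 = 3.310
Fold change = 2^(−3.310) = 0.1008

0.101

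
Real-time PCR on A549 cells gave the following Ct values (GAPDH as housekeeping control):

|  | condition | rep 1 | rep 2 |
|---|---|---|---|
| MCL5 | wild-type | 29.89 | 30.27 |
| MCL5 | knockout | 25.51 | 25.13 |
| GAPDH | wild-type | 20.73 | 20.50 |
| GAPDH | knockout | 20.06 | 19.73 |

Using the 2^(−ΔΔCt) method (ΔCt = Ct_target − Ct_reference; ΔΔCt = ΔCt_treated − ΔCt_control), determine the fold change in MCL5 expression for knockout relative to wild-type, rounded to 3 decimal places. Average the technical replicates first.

16.450

Mean Ct: MCL5 wild-type 30.080; MCL5 knockout 25.320; GAPDH wild-type 20.615; GAPDH knockout 19.895
ΔCt(wild-type) = 30.080 − 20.615 = 9.465
ΔCt(knockout) = 25.320 − 19.895 = 5.425
ΔΔCt = 5.425 − 9.465 = -4.040
Fold change = 2^(−(-4.040)) = 2^4.040 = 16.4498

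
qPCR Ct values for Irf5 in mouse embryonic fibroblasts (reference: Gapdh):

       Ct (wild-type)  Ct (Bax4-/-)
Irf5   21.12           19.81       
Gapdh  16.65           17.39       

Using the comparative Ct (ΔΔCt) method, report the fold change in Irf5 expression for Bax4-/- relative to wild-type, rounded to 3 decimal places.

ΔCt(wild-type) = 21.120 − 16.650 = 4.470
ΔCt(Bax4-/-) = 19.810 − 17.390 = 2.420
ΔΔCt = 2.420 − 4.470 = -2.050
Fold change = 2^(−(-2.050)) = 2^2.050 = 4.1411

4.141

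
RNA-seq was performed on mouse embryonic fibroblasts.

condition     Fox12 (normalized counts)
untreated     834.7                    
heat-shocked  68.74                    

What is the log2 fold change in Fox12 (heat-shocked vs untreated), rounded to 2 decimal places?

Fold change = 68.74 / 834.7 = 0.0824
log2(0.0824) = -3.602

-3.60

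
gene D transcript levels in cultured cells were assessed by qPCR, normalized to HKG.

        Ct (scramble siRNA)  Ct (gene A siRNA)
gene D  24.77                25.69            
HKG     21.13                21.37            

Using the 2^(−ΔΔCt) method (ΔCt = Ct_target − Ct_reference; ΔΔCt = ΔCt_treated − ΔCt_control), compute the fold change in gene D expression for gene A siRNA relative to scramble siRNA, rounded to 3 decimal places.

0.624

ΔCt(scramble siRNA) = 24.770 − 21.130 = 3.640
ΔCt(gene A siRNA) = 25.690 − 21.370 = 4.320
ΔΔCt = 4.320 − 3.640 = 0.680
Fold change = 2^(−0.680) = 0.6242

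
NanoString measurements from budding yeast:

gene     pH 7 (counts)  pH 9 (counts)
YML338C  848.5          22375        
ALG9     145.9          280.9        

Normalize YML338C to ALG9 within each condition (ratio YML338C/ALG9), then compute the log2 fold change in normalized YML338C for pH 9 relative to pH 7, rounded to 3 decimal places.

YML338C/ALG9 (pH 7) = 848.5 / 145.9 = 5.8156
YML338C/ALG9 (pH 9) = 22375 / 280.9 = 79.655
Fold change = 79.655 / 5.8156 = 13.6967
log2(13.6967) = 3.7758

3.776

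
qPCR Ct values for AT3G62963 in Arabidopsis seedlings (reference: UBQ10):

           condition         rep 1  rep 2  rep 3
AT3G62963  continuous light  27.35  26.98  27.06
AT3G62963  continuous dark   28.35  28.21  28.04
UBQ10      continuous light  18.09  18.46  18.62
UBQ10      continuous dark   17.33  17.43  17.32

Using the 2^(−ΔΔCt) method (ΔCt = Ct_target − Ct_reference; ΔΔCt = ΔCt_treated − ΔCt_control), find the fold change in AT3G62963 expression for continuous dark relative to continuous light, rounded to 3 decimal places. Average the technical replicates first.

0.233

Mean Ct: AT3G62963 continuous light 27.130; AT3G62963 continuous dark 28.200; UBQ10 continuous light 18.390; UBQ10 continuous dark 17.360
ΔCt(continuous light) = 27.130 − 18.390 = 8.740
ΔCt(continuous dark) = 28.200 − 17.360 = 10.840
ΔΔCt = 10.840 − 8.740 = 2.100
Fold change = 2^(−2.100) = 0.2333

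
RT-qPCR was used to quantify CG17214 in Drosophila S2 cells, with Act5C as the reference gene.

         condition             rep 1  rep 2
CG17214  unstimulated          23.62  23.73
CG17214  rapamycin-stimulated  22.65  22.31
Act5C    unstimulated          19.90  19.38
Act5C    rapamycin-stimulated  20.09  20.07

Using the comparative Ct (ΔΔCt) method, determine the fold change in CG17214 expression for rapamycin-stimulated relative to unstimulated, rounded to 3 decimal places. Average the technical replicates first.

Mean Ct: CG17214 unstimulated 23.675; CG17214 rapamycin-stimulated 22.480; Act5C unstimulated 19.640; Act5C rapamycin-stimulated 20.080
ΔCt(unstimulated) = 23.675 − 19.640 = 4.035
ΔCt(rapamycin-stimulated) = 22.480 − 20.080 = 2.400
ΔΔCt = 2.400 − 4.035 = -1.635
Fold change = 2^(−(-1.635)) = 2^1.635 = 3.1059

3.106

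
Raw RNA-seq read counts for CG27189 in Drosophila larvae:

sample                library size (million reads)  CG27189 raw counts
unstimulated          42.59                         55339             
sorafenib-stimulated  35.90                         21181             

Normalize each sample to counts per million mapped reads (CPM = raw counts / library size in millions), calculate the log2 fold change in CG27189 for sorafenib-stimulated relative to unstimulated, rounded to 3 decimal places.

CPM(unstimulated) = 55339 / 42.59 = 1299.3426
CPM(sorafenib-stimulated) = 21181 / 35.90 = 590.0000
Fold change = 590.0000 / 1299.3426 = 0.45408
log2(0.45408) = -1.1390

-1.139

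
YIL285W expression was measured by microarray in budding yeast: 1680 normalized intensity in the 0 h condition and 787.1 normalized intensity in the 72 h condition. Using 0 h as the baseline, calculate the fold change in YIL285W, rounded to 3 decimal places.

0.469

Fold change = 787.1 / 1680 = 0.4685
YIL285W is downregulated.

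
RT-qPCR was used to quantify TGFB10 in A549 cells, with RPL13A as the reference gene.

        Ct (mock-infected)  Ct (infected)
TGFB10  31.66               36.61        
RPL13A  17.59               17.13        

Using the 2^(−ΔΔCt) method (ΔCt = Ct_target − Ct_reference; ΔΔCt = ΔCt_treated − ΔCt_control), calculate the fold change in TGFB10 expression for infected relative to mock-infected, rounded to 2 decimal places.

0.02

ΔCt(mock-infected) = 31.660 − 17.590 = 14.070
ΔCt(infected) = 36.610 − 17.130 = 19.480
ΔΔCt = 19.480 − 14.070 = 5.410
Fold change = 2^(−5.410) = 0.024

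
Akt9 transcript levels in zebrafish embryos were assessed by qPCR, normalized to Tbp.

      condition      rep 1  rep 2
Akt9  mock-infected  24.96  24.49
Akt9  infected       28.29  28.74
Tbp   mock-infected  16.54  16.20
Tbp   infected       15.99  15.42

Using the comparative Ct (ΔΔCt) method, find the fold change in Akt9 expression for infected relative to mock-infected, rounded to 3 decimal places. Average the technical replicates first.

Mean Ct: Akt9 mock-infected 24.725; Akt9 infected 28.515; Tbp mock-infected 16.370; Tbp infected 15.705
ΔCt(mock-infected) = 24.725 − 16.370 = 8.355
ΔCt(infected) = 28.515 − 15.705 = 12.810
ΔΔCt = 12.810 − 8.355 = 4.455
Fold change = 2^(−4.455) = 0.0456

0.046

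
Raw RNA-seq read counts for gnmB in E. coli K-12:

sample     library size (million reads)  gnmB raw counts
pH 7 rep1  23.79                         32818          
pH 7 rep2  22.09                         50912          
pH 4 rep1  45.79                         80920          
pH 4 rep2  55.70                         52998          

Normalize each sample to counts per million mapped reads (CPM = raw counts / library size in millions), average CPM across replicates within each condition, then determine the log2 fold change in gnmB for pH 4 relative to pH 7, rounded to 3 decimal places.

CPM(pH 7 rep1) = 32818 / 23.79 = 1379.4872
CPM(pH 7 rep2) = 50912 / 22.09 = 2304.7533
CPM(pH 4 rep1) = 80920 / 45.79 = 1767.1981
CPM(pH 4 rep2) = 52998 / 55.70 = 951.4901
mean CPM(pH 7) = 1842.1202; mean CPM(pH 4) = 1359.3441
Fold change = 1359.3441 / 1842.1202 = 0.73792
log2(0.73792) = -0.4385

-0.438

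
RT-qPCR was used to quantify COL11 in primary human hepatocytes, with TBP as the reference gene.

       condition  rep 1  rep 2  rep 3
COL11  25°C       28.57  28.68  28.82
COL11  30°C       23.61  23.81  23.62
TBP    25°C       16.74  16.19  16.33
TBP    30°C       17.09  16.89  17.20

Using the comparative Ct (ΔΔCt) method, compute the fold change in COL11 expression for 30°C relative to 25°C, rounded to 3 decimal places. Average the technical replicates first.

50.213

Mean Ct: COL11 25°C 28.690; COL11 30°C 23.680; TBP 25°C 16.420; TBP 30°C 17.060
ΔCt(25°C) = 28.690 − 16.420 = 12.270
ΔCt(30°C) = 23.680 − 17.060 = 6.620
ΔΔCt = 6.620 − 12.270 = -5.650
Fold change = 2^(−(-5.650)) = 2^5.650 = 50.2134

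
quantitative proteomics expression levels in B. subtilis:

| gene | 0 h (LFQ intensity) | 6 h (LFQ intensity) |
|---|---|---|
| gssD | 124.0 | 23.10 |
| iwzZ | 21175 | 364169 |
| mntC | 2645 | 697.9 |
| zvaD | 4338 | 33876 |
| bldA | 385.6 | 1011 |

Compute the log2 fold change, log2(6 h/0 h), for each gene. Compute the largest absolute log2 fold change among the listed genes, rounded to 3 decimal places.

4.104

log2(23.10/124.0) = -2.424  (gssD)
log2(364169/21175) = 4.104  (iwzZ)
log2(697.9/2645) = -1.922  (mntC)
log2(33876/4338) = 2.965  (zvaD)
log2(1011/385.6) = 1.391  (bldA)
The largest magnitude belongs to iwzZ.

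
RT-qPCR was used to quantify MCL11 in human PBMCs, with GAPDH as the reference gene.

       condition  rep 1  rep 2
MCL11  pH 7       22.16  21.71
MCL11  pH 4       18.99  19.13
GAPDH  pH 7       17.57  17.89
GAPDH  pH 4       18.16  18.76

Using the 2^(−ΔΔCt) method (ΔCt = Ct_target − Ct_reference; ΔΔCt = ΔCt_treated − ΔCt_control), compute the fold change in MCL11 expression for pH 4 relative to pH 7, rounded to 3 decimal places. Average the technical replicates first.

12.168

Mean Ct: MCL11 pH 7 21.935; MCL11 pH 4 19.060; GAPDH pH 7 17.730; GAPDH pH 4 18.460
ΔCt(pH 7) = 21.935 − 17.730 = 4.205
ΔCt(pH 4) = 19.060 − 18.460 = 0.600
ΔΔCt = 0.600 − 4.205 = -3.605
Fold change = 2^(−(-3.605)) = 2^3.605 = 12.1678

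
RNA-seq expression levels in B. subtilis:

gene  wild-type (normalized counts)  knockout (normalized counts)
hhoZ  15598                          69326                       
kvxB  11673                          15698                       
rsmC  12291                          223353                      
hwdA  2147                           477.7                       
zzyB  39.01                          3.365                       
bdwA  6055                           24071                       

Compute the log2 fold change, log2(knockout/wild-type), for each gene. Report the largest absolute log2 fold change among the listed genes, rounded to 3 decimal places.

4.184

log2(69326/15598) = 2.152  (hhoZ)
log2(15698/11673) = 0.427  (kvxB)
log2(223353/12291) = 4.184  (rsmC)
log2(477.7/2147) = -2.168  (hwdA)
log2(3.365/39.01) = -3.535  (zzyB)
log2(24071/6055) = 1.991  (bdwA)
The largest magnitude belongs to rsmC.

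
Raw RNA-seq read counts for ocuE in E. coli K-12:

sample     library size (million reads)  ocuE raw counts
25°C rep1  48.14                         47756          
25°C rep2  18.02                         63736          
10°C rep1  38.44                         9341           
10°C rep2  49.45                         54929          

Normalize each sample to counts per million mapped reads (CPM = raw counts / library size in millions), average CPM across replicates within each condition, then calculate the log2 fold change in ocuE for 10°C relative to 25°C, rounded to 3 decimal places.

-1.742

CPM(25°C rep1) = 47756 / 48.14 = 992.0233
CPM(25°C rep2) = 63736 / 18.02 = 3536.9589
CPM(10°C rep1) = 9341 / 38.44 = 243.0021
CPM(10°C rep2) = 54929 / 49.45 = 1110.7988
mean CPM(25°C) = 2264.4911; mean CPM(10°C) = 676.9004
Fold change = 676.9004 / 2264.4911 = 0.29892
log2(0.29892) = -1.7422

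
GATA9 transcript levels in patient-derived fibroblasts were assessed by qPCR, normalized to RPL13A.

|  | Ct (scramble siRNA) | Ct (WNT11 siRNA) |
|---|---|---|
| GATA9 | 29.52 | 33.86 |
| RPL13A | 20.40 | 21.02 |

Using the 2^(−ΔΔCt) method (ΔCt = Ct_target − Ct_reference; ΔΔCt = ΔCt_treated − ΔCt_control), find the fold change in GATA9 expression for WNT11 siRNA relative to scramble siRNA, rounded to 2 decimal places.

ΔCt(scramble siRNA) = 29.520 − 20.400 = 9.120
ΔCt(WNT11 siRNA) = 33.860 − 21.020 = 12.840
ΔΔCt = 12.840 − 9.120 = 3.720
Fold change = 2^(−3.720) = 0.076

0.08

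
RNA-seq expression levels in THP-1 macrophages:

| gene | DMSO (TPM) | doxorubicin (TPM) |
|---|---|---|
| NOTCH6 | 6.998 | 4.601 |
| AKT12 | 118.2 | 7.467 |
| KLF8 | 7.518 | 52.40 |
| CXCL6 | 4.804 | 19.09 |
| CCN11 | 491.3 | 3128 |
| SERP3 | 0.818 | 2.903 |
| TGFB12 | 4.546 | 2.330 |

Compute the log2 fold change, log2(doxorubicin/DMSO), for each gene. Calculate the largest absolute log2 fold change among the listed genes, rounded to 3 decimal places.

3.985

log2(4.601/6.998) = -0.605  (NOTCH6)
log2(7.467/118.2) = -3.985  (AKT12)
log2(52.40/7.518) = 2.801  (KLF8)
log2(19.09/4.804) = 1.991  (CXCL6)
log2(3128/491.3) = 2.671  (CCN11)
log2(2.903/0.818) = 1.827  (SERP3)
log2(2.330/4.546) = -0.964  (TGFB12)
The largest magnitude belongs to AKT12.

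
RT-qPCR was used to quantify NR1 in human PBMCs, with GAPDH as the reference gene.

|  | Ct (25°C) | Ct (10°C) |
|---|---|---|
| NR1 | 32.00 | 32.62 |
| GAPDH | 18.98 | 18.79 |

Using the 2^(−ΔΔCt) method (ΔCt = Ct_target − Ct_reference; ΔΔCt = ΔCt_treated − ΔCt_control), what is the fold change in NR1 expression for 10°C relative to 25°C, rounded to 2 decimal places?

ΔCt(25°C) = 32.000 − 18.980 = 13.020
ΔCt(10°C) = 32.620 − 18.790 = 13.830
ΔΔCt = 13.830 − 13.020 = 0.810
Fold change = 2^(−0.810) = 0.570

0.57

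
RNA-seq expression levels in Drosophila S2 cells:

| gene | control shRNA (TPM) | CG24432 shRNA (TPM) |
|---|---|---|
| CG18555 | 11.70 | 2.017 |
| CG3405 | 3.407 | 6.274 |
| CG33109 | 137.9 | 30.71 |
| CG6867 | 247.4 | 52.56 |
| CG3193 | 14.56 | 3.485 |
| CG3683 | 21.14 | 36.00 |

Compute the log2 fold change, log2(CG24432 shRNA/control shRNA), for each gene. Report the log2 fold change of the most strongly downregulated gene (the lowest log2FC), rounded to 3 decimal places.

-2.536

log2(2.017/11.70) = -2.536  (CG18555)
log2(6.274/3.407) = 0.881  (CG3405)
log2(30.71/137.9) = -2.167  (CG33109)
log2(52.56/247.4) = -2.235  (CG6867)
log2(3.485/14.56) = -2.063  (CG3193)
log2(36.00/21.14) = 0.768  (CG3683)
CG18555 is most strongly downregulated.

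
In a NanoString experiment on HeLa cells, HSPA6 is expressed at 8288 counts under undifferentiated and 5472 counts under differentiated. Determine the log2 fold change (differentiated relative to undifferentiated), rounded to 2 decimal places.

-0.60

Fold change = 5472 / 8288 = 0.6602
log2(0.6602) = -0.599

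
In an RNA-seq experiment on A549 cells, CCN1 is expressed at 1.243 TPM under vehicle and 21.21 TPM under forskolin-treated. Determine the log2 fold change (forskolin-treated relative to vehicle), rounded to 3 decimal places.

Fold change = 21.21 / 1.243 = 17.0636
log2(17.0636) = 4.0928

4.093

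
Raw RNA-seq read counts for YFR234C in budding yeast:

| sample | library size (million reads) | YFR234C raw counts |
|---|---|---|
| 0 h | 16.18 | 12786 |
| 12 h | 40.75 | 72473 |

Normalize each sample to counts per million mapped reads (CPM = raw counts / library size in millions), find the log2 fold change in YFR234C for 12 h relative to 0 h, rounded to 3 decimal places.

CPM(0 h) = 12786 / 16.18 = 790.2349
CPM(12 h) = 72473 / 40.75 = 1778.4785
Fold change = 1778.4785 / 790.2349 = 2.25057
log2(2.25057) = 1.1703

1.170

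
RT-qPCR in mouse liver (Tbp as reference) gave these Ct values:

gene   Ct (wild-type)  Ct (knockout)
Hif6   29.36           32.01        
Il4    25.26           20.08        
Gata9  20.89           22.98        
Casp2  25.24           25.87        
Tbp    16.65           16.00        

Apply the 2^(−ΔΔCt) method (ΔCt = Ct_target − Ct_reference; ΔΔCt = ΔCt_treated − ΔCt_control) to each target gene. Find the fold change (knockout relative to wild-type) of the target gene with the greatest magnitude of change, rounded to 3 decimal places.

23.103

Hif6: ΔΔCt = (32.01−16.00) − (29.36−16.65) = 16.01 − 12.71 = 3.30; fold change = 2^-3.30 = 0.102
Il4: ΔΔCt = (20.08−16.00) − (25.26−16.65) = 4.08 − 8.61 = -4.53; fold change = 2^4.53 = 23.103
Gata9: ΔΔCt = (22.98−16.00) − (20.89−16.65) = 6.98 − 4.24 = 2.74; fold change = 2^-2.74 = 0.150
Casp2: ΔΔCt = (25.87−16.00) − (25.24−16.65) = 9.87 − 8.59 = 1.28; fold change = 2^-1.28 = 0.412
Il4 has the largest |ΔΔCt| = 4.53.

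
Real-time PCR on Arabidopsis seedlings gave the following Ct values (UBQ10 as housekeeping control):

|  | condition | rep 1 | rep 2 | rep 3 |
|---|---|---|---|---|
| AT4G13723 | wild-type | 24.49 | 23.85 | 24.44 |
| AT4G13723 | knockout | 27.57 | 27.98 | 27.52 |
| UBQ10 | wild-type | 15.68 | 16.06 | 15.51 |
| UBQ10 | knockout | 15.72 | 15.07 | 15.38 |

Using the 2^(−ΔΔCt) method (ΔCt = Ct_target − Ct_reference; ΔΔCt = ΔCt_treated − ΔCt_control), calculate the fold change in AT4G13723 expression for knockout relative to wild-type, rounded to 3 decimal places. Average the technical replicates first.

Mean Ct: AT4G13723 wild-type 24.260; AT4G13723 knockout 27.690; UBQ10 wild-type 15.750; UBQ10 knockout 15.390
ΔCt(wild-type) = 24.260 − 15.750 = 8.510
ΔCt(knockout) = 27.690 − 15.390 = 12.300
ΔΔCt = 12.300 − 8.510 = 3.790
Fold change = 2^(−3.790) = 0.0723

0.072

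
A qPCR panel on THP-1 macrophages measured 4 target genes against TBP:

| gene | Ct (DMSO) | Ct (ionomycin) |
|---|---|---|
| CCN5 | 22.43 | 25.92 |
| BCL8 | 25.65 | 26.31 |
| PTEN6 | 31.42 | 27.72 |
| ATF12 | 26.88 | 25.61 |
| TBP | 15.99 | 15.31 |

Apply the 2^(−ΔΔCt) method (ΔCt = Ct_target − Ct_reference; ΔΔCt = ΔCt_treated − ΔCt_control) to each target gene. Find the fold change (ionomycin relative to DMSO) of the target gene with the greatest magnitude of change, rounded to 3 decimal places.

CCN5: ΔΔCt = (25.92−15.31) − (22.43−15.99) = 10.61 − 6.44 = 4.17; fold change = 2^-4.17 = 0.056
BCL8: ΔΔCt = (26.31−15.31) − (25.65−15.99) = 11.00 − 9.66 = 1.34; fold change = 2^-1.34 = 0.395
PTEN6: ΔΔCt = (27.72−15.31) − (31.42−15.99) = 12.41 − 15.43 = -3.02; fold change = 2^3.02 = 8.112
ATF12: ΔΔCt = (25.61−15.31) − (26.88−15.99) = 10.30 − 10.89 = -0.59; fold change = 2^0.59 = 1.505
CCN5 has the largest |ΔΔCt| = 4.17.

0.056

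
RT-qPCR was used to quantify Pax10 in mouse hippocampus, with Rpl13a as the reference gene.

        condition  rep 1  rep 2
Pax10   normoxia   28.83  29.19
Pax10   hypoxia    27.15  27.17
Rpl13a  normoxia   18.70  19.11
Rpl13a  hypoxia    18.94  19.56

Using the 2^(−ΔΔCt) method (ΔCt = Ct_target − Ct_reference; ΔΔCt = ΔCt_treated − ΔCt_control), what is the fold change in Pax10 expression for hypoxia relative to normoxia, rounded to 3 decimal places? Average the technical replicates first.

4.579

Mean Ct: Pax10 normoxia 29.010; Pax10 hypoxia 27.160; Rpl13a normoxia 18.905; Rpl13a hypoxia 19.250
ΔCt(normoxia) = 29.010 − 18.905 = 10.105
ΔCt(hypoxia) = 27.160 − 19.250 = 7.910
ΔΔCt = 7.910 − 10.105 = -2.195
Fold change = 2^(−(-2.195)) = 2^2.195 = 4.5789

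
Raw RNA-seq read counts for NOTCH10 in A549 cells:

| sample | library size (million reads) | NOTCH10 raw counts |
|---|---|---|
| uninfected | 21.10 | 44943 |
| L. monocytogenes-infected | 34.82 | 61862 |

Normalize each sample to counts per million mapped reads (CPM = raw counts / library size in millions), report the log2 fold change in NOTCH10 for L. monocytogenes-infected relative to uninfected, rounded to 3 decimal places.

CPM(uninfected) = 44943 / 21.10 = 2130.0000
CPM(L. monocytogenes-infected) = 61862 / 34.82 = 1776.6226
Fold change = 1776.6226 / 2130.0000 = 0.83410
log2(0.83410) = -0.2617

-0.262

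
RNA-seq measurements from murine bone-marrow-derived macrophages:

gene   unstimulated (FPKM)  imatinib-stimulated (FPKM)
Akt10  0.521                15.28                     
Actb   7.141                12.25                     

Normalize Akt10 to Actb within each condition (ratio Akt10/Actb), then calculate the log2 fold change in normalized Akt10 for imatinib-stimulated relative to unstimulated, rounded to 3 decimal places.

Akt10/Actb (unstimulated) = 0.521 / 7.141 = 0.072959
Akt10/Actb (imatinib-stimulated) = 15.28 / 12.25 = 1.2473
Fold change = 1.2473 / 0.072959 = 17.0966
log2(17.0966) = 4.0956

4.096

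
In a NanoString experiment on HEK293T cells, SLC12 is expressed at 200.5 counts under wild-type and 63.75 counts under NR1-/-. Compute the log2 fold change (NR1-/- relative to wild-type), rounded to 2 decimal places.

-1.65

Fold change = 63.75 / 200.5 = 0.3180
log2(0.3180) = -1.653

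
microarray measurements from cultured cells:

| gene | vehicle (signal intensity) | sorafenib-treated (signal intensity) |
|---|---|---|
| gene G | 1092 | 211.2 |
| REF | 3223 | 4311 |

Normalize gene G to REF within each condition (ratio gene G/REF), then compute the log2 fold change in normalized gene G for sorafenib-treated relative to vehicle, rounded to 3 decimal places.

gene G/REF (vehicle) = 1092 / 3223 = 0.33881
gene G/REF (sorafenib-treated) = 211.2 / 4311 = 0.048991
Fold change = 0.048991 / 0.33881 = 0.1446
log2(0.1446) = -2.7899

-2.790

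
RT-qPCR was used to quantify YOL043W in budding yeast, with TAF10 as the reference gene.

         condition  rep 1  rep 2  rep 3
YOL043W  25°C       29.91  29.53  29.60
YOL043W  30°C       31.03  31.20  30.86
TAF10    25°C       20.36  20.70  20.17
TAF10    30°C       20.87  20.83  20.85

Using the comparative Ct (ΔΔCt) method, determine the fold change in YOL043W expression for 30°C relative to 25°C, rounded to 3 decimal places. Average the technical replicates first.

Mean Ct: YOL043W 25°C 29.680; YOL043W 30°C 31.030; TAF10 25°C 20.410; TAF10 30°C 20.850
ΔCt(25°C) = 29.680 − 20.410 = 9.270
ΔCt(30°C) = 31.030 − 20.850 = 10.180
ΔΔCt = 10.180 − 9.270 = 0.910
Fold change = 2^(−0.910) = 0.5322

0.532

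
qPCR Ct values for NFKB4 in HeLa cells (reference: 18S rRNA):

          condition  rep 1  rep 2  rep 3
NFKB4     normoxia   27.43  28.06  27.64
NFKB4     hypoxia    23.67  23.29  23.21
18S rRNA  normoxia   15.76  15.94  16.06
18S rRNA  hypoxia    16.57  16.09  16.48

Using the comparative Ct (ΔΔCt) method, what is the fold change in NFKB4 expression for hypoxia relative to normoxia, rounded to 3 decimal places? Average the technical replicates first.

Mean Ct: NFKB4 normoxia 27.710; NFKB4 hypoxia 23.390; 18S rRNA normoxia 15.920; 18S rRNA hypoxia 16.380
ΔCt(normoxia) = 27.710 − 15.920 = 11.790
ΔCt(hypoxia) = 23.390 − 16.380 = 7.010
ΔΔCt = 7.010 − 11.790 = -4.780
Fold change = 2^(−(-4.780)) = 2^4.780 = 27.4741

27.474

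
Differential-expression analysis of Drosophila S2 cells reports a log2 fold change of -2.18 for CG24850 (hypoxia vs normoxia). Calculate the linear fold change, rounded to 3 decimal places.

Fold change = 2^(-2.18) = 0.2207
That is, CG24850 drops to 22.1% of the normoxia level.

0.221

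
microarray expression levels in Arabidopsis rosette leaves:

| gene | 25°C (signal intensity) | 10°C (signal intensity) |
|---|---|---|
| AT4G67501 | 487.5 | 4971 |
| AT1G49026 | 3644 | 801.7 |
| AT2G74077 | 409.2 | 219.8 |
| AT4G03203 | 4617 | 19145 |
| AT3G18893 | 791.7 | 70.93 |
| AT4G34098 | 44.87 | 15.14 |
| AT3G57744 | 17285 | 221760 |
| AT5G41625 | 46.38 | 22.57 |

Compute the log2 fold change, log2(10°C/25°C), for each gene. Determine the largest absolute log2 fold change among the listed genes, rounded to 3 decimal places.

3.681

log2(4971/487.5) = 3.350  (AT4G67501)
log2(801.7/3644) = -2.184  (AT1G49026)
log2(219.8/409.2) = -0.897  (AT2G74077)
log2(19145/4617) = 2.052  (AT4G03203)
log2(70.93/791.7) = -3.480  (AT3G18893)
log2(15.14/44.87) = -1.567  (AT4G34098)
log2(221760/17285) = 3.681  (AT3G57744)
log2(22.57/46.38) = -1.039  (AT5G41625)
The largest magnitude belongs to AT3G57744.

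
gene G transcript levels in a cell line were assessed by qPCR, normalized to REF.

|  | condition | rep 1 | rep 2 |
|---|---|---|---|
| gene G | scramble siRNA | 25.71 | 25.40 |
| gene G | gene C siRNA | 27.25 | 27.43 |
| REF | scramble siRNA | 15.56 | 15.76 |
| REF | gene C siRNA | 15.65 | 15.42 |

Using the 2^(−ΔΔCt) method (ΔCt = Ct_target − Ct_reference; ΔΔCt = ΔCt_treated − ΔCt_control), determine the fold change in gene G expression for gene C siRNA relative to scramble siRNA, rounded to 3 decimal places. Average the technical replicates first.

0.266

Mean Ct: gene G scramble siRNA 25.555; gene G gene C siRNA 27.340; REF scramble siRNA 15.660; REF gene C siRNA 15.535
ΔCt(scramble siRNA) = 25.555 − 15.660 = 9.895
ΔCt(gene C siRNA) = 27.340 − 15.535 = 11.805
ΔΔCt = 11.805 − 9.895 = 1.910
Fold change = 2^(−1.910) = 0.2661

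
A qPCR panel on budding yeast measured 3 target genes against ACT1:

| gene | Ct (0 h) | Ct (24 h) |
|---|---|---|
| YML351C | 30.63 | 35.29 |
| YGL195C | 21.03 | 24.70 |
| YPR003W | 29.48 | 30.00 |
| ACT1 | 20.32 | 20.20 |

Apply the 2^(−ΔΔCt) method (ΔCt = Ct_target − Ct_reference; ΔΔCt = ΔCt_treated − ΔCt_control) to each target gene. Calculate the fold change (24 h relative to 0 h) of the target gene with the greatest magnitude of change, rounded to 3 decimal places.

YML351C: ΔΔCt = (35.29−20.20) − (30.63−20.32) = 15.09 − 10.31 = 4.78; fold change = 2^-4.78 = 0.036
YGL195C: ΔΔCt = (24.70−20.20) − (21.03−20.32) = 4.50 − 0.71 = 3.79; fold change = 2^-3.79 = 0.072
YPR003W: ΔΔCt = (30.00−20.20) − (29.48−20.32) = 9.80 − 9.16 = 0.64; fold change = 2^-0.64 = 0.642
YML351C has the largest |ΔΔCt| = 4.78.

0.036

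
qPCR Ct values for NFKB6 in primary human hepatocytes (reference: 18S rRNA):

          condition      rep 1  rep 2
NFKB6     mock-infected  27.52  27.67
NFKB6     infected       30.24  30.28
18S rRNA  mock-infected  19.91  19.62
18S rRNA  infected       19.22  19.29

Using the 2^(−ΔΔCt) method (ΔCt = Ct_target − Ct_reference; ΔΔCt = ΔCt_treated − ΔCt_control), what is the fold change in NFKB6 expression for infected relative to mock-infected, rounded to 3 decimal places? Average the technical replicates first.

0.111

Mean Ct: NFKB6 mock-infected 27.595; NFKB6 infected 30.260; 18S rRNA mock-infected 19.765; 18S rRNA infected 19.255
ΔCt(mock-infected) = 27.595 − 19.765 = 7.830
ΔCt(infected) = 30.260 − 19.255 = 11.005
ΔΔCt = 11.005 − 7.830 = 3.175
Fold change = 2^(−3.175) = 0.1107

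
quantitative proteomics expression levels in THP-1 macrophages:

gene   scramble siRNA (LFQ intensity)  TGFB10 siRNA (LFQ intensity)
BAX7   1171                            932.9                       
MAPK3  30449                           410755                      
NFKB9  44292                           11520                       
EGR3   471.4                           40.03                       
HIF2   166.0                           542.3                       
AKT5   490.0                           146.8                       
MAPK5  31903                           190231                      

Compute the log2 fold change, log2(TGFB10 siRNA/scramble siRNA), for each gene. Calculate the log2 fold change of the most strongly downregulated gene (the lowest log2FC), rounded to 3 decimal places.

log2(932.9/1171) = -0.328  (BAX7)
log2(410755/30449) = 3.754  (MAPK3)
log2(11520/44292) = -1.943  (NFKB9)
log2(40.03/471.4) = -3.558  (EGR3)
log2(542.3/166.0) = 1.708  (HIF2)
log2(146.8/490.0) = -1.739  (AKT5)
log2(190231/31903) = 2.576  (MAPK5)
EGR3 is most strongly downregulated.

-3.558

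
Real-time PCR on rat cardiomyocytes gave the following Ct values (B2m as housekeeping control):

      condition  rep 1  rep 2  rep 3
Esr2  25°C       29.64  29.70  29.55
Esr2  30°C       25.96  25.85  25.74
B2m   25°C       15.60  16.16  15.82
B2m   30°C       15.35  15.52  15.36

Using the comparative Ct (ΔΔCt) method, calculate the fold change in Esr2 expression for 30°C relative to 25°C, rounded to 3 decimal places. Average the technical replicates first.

10.056

Mean Ct: Esr2 25°C 29.630; Esr2 30°C 25.850; B2m 25°C 15.860; B2m 30°C 15.410
ΔCt(25°C) = 29.630 − 15.860 = 13.770
ΔCt(30°C) = 25.850 − 15.410 = 10.440
ΔΔCt = 10.440 − 13.770 = -3.330
Fold change = 2^(−(-3.330)) = 2^3.330 = 10.0561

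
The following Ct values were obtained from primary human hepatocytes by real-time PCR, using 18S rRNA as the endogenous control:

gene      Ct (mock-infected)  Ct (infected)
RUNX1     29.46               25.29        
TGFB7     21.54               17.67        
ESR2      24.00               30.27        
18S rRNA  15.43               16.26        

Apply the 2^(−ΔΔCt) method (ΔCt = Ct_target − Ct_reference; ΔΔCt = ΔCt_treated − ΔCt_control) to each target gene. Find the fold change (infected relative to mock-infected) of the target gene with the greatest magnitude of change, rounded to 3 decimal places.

RUNX1: ΔΔCt = (25.29−16.26) − (29.46−15.43) = 9.03 − 14.03 = -5.00; fold change = 2^5.00 = 32.000
TGFB7: ΔΔCt = (17.67−16.26) − (21.54−15.43) = 1.41 − 6.11 = -4.70; fold change = 2^4.70 = 25.992
ESR2: ΔΔCt = (30.27−16.26) − (24.00−15.43) = 14.01 − 8.57 = 5.44; fold change = 2^-5.44 = 0.023
ESR2 has the largest |ΔΔCt| = 5.44.

0.023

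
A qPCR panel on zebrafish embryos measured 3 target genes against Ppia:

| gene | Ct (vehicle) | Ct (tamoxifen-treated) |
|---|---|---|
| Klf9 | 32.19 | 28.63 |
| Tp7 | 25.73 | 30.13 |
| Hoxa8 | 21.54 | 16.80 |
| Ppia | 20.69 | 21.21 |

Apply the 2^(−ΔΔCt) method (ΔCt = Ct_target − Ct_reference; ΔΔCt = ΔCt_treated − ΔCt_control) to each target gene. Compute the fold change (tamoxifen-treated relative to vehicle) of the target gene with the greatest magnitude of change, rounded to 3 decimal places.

Klf9: ΔΔCt = (28.63−21.21) − (32.19−20.69) = 7.42 − 11.50 = -4.08; fold change = 2^4.08 = 16.912
Tp7: ΔΔCt = (30.13−21.21) − (25.73−20.69) = 8.92 − 5.04 = 3.88; fold change = 2^-3.88 = 0.068
Hoxa8: ΔΔCt = (16.80−21.21) − (21.54−20.69) = -4.41 − 0.85 = -5.26; fold change = 2^5.26 = 38.319
Hoxa8 has the largest |ΔΔCt| = 5.26.

38.319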